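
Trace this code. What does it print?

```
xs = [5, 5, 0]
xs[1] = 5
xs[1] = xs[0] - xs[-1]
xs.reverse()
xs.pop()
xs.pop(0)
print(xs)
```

xs[1] = 5 → [5, 5, 0]
xs[1] = xs[0]-xs[-1] = 5-0 = 5 → [5, 5, 0]
reverse → [0, 5, 5]
pop() removes 5 → [0, 5]
pop(0) removes 0 → [5]

[5]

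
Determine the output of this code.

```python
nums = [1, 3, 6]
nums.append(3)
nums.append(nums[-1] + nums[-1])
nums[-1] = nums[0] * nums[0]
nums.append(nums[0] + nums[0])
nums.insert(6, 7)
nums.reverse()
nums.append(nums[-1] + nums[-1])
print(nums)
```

append 3 → [1, 3, 6, 3]
append nums[-1]+nums[-1] = 3+3 = 6 → [1, 3, 6, 3, 6]
nums[-1] = nums[0]*nums[0] = 1*1 = 1 → [1, 3, 6, 3, 1]
append nums[0]+nums[0] = 1+1 = 2 → [1, 3, 6, 3, 1, 2]
insert 7 at 6 → [1, 3, 6, 3, 1, 2, 7]
reverse → [7, 2, 1, 3, 6, 3, 1]
append nums[-1]+nums[-1] = 1+1 = 2 → [7, 2, 1, 3, 6, 3, 1, 2]

[7, 2, 1, 3, 6, 3, 1, 2]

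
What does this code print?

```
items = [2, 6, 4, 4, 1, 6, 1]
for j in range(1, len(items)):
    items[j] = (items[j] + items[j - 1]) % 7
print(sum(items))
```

18

j=1: items[1] = (6+2)%7 = 1 → [2, 1, 4, 4, 1, 6, 1]
j=2: items[2] = (4+1)%7 = 5 → [2, 1, 5, 4, 1, 6, 1]
j=3: items[3] = (4+5)%7 = 2 → [2, 1, 5, 2, 1, 6, 1]
j=4: items[4] = (1+2)%7 = 3 → [2, 1, 5, 2, 3, 6, 1]
j=5: items[5] = (6+3)%7 = 2 → [2, 1, 5, 2, 3, 2, 1]
j=6: items[6] = (1+2)%7 = 3 → [2, 1, 5, 2, 3, 2, 3]
sum = 18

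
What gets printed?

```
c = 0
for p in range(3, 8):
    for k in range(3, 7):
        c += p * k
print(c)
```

450

p=3,k=3: c = 0+9 = 9
p=3,k=4: c = 9+12 = 21
p=3,k=5: c = 21+15 = 36
p=3,k=6: c = 36+18 = 54
p=4,k=3: c = 54+12 = 66
p=4,k=4: c = 66+16 = 82
p=4,k=5: c = 82+20 = 102
p=4,k=6: c = 102+24 = 126
p=5,k=3: c = 126+15 = 141
p=5,k=4: c = 141+20 = 161
p=5,k=5: c = 161+25 = 186
p=5,k=6: c = 186+30 = 216
p=6,k=3: c = 216+18 = 234
p=6,k=4: c = 234+24 = 258
p=6,k=5: c = 258+30 = 288
p=6,k=6: c = 288+36 = 324
p=7,k=3: c = 324+21 = 345
p=7,k=4: c = 345+28 = 373
p=7,k=5: c = 373+35 = 408
p=7,k=6: c = 408+42 = 450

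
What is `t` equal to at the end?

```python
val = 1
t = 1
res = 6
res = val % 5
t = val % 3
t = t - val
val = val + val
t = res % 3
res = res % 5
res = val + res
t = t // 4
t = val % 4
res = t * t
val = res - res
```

2

res = 1%5 = 1
t = 1%3 = 1
t = 1-1 = 0
val = 1+1 = 2
t = 1%3 = 1
res = 1%5 = 1
res = 2+1 = 3
t = 1//4 = 0
t = 2%4 = 2
res = 2*2 = 4
val = 4-4 = 0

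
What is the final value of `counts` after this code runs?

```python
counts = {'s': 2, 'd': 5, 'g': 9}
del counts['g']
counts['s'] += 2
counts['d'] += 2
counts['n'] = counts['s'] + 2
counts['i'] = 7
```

del 'g' → {'s': 2, 'd': 5}
counts['s'] = 2+2 = 4 → {'s': 4, 'd': 5}
counts['d'] = 5+2 = 7 → {'s': 4, 'd': 7}
counts['n'] = counts['s']+2 = 6 → {'s': 4, 'd': 7, 'n': 6}
counts['i'] = 7 → {'s': 4, 'd': 7, 'n': 6, 'i': 7}

{'s': 4, 'd': 7, 'n': 6, 'i': 7}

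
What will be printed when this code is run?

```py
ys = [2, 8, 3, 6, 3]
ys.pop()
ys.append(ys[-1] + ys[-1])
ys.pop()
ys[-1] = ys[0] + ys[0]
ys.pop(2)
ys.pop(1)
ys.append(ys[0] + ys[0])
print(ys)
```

[2, 4, 4]

pop() removes 3 → [2, 8, 3, 6]
append ys[-1]+ys[-1] = 6+6 = 12 → [2, 8, 3, 6, 12]
pop() removes 12 → [2, 8, 3, 6]
ys[-1] = ys[0]+ys[0] = 2+2 = 4 → [2, 8, 3, 4]
pop(2) removes 3 → [2, 8, 4]
pop(1) removes 8 → [2, 4]
append ys[0]+ys[0] = 2+2 = 4 → [2, 4, 4]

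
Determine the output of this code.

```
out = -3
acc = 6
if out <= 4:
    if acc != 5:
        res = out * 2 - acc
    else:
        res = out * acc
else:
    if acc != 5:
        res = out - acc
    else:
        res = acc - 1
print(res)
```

-12

out=-3, acc=6
out <= 4 is True; acc != 5 is True
→ res = out * 2 - acc = -12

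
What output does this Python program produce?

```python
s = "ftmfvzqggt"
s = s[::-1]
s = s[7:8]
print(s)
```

m

reverse → 'tggqzvfmtf'
slice [7:8] → 'm'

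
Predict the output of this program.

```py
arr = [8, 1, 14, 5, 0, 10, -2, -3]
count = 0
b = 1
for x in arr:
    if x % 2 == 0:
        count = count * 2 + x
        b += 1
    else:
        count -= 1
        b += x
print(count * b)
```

x=8: even, count = 0*2+8 = 8; b=2
x=1: not even, count = 8-1 = 7; b=3
x=14: even, count = 7*2+14 = 28; b=4
x=5: not even, count = 28-1 = 27; b=9
x=0: even, count = 27*2+0 = 54; b=10
x=10: even, count = 54*2+10 = 118; b=11
x=-2: even, count = 118*2+(-2) = 234; b=12
x=-3: not even, count = 234-1 = 233; b=9
count*b = 233*9 = 2097

2097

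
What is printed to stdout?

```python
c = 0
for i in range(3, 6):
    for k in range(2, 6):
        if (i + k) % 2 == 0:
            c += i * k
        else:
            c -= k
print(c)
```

68

i=3,k=2: odd sum, c = 0-2 = -2
i=3,k=3: even sum, c = (-2)+9 = 7
i=3,k=4: odd sum, c = 7-4 = 3
i=3,k=5: even sum, c = 3+15 = 18
i=4,k=2: even sum, c = 18+8 = 26
i=4,k=3: odd sum, c = 26-3 = 23
i=4,k=4: even sum, c = 23+16 = 39
i=4,k=5: odd sum, c = 39-5 = 34
i=5,k=2: odd sum, c = 34-2 = 32
i=5,k=3: even sum, c = 32+15 = 47
i=5,k=4: odd sum, c = 47-4 = 43
i=5,k=5: even sum, c = 43+25 = 68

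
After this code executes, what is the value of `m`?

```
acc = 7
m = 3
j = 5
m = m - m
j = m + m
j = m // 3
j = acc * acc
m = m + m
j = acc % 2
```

0

m = 3-3 = 0
j = 0+0 = 0
j = 0//3 = 0
j = 7*7 = 49
m = 0+0 = 0
j = 7%2 = 1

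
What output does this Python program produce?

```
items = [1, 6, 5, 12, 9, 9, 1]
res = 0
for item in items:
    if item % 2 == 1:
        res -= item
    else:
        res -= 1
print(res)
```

-27

item=1: odd, res = 0-1 = -1
item=6: not odd, res = (-1)-1 = -2
item=5: odd, res = (-2)-5 = -7
item=12: not odd, res = (-7)-1 = -8
item=9: odd, res = (-8)-9 = -17
item=9: odd, res = (-17)-9 = -26
item=1: odd, res = (-26)-1 = -27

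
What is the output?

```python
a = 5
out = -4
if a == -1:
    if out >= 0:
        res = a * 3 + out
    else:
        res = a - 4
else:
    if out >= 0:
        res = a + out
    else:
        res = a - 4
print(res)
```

1

a=5, out=-4
a == -1 is False; out >= 0 is False
→ res = a - 4 = 1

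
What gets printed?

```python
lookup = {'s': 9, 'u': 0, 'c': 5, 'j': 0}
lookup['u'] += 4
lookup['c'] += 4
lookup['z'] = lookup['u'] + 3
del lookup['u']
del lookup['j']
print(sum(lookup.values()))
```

25

lookup['u'] = 0+4 = 4 → {'s': 9, 'u': 4, 'c': 5, 'j': 0}
lookup['c'] = 5+4 = 9 → {'s': 9, 'u': 4, 'c': 9, 'j': 0}
lookup['z'] = lookup['u']+3 = 7 → {'s': 9, 'u': 4, 'c': 9, 'j': 0, 'z': 7}
del 'u' → {'s': 9, 'c': 9, 'j': 0, 'z': 7}
del 'j' → {'s': 9, 'c': 9, 'z': 7}
sum of values = 25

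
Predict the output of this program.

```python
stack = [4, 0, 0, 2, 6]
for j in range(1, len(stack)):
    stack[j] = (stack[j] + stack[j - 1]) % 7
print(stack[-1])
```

5

j=1: stack[1] = (0+4)%7 = 4 → [4, 4, 0, 2, 6]
j=2: stack[2] = (0+4)%7 = 4 → [4, 4, 4, 2, 6]
j=3: stack[3] = (2+4)%7 = 6 → [4, 4, 4, 6, 6]
j=4: stack[4] = (6+6)%7 = 5 → [4, 4, 4, 6, 5]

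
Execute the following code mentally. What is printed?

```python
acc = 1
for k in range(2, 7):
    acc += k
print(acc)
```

21

k=2: acc = 1+2 = 3
k=3: acc = 3+3 = 6
k=4: acc = 6+4 = 10
k=5: acc = 10+5 = 15
k=6: acc = 15+6 = 21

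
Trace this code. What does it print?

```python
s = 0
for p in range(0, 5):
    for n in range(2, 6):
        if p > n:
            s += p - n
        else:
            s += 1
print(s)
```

21

p=0,n=2: not 0>2, s = 0+1 = 1
p=0,n=3: not 0>3, s = 1+1 = 2
p=0,n=4: not 0>4, s = 2+1 = 3
p=0,n=5: not 0>5, s = 3+1 = 4
p=1,n=2: not 1>2, s = 4+1 = 5
p=1,n=3: not 1>3, s = 5+1 = 6
p=1,n=4: not 1>4, s = 6+1 = 7
p=1,n=5: not 1>5, s = 7+1 = 8
p=2,n=2: not 2>2, s = 8+1 = 9
p=2,n=3: not 2>3, s = 9+1 = 10
p=2,n=4: not 2>4, s = 10+1 = 11
p=2,n=5: not 2>5, s = 11+1 = 12
p=3,n=2: 3>2, s = 12+1 = 13
p=3,n=3: not 3>3, s = 13+1 = 14
p=3,n=4: not 3>4, s = 14+1 = 15
p=3,n=5: not 3>5, s = 15+1 = 16
p=4,n=2: 4>2, s = 16+2 = 18
p=4,n=3: 4>3, s = 18+1 = 19
p=4,n=4: not 4>4, s = 19+1 = 20
p=4,n=5: not 4>5, s = 20+1 = 21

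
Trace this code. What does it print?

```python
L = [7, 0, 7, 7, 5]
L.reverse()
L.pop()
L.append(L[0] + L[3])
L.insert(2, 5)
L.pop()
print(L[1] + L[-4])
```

reverse → [5, 7, 7, 0, 7]
pop() removes 7 → [5, 7, 7, 0]
append L[0]+L[3] = 5+0 = 5 → [5, 7, 7, 0, 5]
insert 5 at 2 → [5, 7, 5, 7, 0, 5]
pop() removes 5 → [5, 7, 5, 7, 0]
L[1]+L[-4] = 7+7 = 14

14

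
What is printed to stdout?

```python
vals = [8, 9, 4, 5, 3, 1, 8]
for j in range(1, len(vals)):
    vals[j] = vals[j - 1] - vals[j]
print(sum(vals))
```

j=1: vals[1] = 8-9 = -1 → [8, -1, 4, 5, 3, 1, 8]
j=2: vals[2] = (-1)-4 = -5 → [8, -1, -5, 5, 3, 1, 8]
j=3: vals[3] = (-5)-5 = -10 → [8, -1, -5, -10, 3, 1, 8]
j=4: vals[4] = (-10)-3 = -13 → [8, -1, -5, -10, -13, 1, 8]
j=5: vals[5] = (-13)-1 = -14 → [8, -1, -5, -10, -13, -14, 8]
j=6: vals[6] = (-14)-8 = -22 → [8, -1, -5, -10, -13, -14, -22]
sum = -57

-57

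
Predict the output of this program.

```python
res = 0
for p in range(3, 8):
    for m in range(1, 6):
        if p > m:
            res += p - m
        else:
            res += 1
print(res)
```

60

p=3,m=1: 3>1, res = 0+2 = 2
p=3,m=2: 3>2, res = 2+1 = 3
p=3,m=3: not 3>3, res = 3+1 = 4
p=3,m=4: not 3>4, res = 4+1 = 5
p=3,m=5: not 3>5, res = 5+1 = 6
p=4,m=1: 4>1, res = 6+3 = 9
p=4,m=2: 4>2, res = 9+2 = 11
p=4,m=3: 4>3, res = 11+1 = 12
p=4,m=4: not 4>4, res = 12+1 = 13
p=4,m=5: not 4>5, res = 13+1 = 14
p=5,m=1: 5>1, res = 14+4 = 18
p=5,m=2: 5>2, res = 18+3 = 21
p=5,m=3: 5>3, res = 21+2 = 23
p=5,m=4: 5>4, res = 23+1 = 24
p=5,m=5: not 5>5, res = 24+1 = 25
p=6,m=1: 6>1, res = 25+5 = 30
p=6,m=2: 6>2, res = 30+4 = 34
p=6,m=3: 6>3, res = 34+3 = 37
p=6,m=4: 6>4, res = 37+2 = 39
p=6,m=5: 6>5, res = 39+1 = 40
p=7,m=1: 7>1, res = 40+6 = 46
p=7,m=2: 7>2, res = 46+5 = 51
p=7,m=3: 7>3, res = 51+4 = 55
p=7,m=4: 7>4, res = 55+3 = 58
p=7,m=5: 7>5, res = 58+2 = 60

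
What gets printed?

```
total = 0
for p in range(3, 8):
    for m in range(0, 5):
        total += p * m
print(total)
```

p=3,m=0: total = 0+0 = 0
p=3,m=1: total = 0+3 = 3
p=3,m=2: total = 3+6 = 9
p=3,m=3: total = 9+9 = 18
p=3,m=4: total = 18+12 = 30
p=4,m=0: total = 30+0 = 30
p=4,m=1: total = 30+4 = 34
p=4,m=2: total = 34+8 = 42
p=4,m=3: total = 42+12 = 54
p=4,m=4: total = 54+16 = 70
p=5,m=0: total = 70+0 = 70
p=5,m=1: total = 70+5 = 75
p=5,m=2: total = 75+10 = 85
p=5,m=3: total = 85+15 = 100
p=5,m=4: total = 100+20 = 120
p=6,m=0: total = 120+0 = 120
p=6,m=1: total = 120+6 = 126
p=6,m=2: total = 126+12 = 138
p=6,m=3: total = 138+18 = 156
p=6,m=4: total = 156+24 = 180
p=7,m=0: total = 180+0 = 180
p=7,m=1: total = 180+7 = 187
p=7,m=2: total = 187+14 = 201
p=7,m=3: total = 201+21 = 222
p=7,m=4: total = 222+28 = 250

250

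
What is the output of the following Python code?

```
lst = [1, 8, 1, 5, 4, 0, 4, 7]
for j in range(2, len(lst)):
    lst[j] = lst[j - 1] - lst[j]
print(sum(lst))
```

j=2: lst[2] = 8-1 = 7 → [1, 8, 7, 5, 4, 0, 4, 7]
j=3: lst[3] = 7-5 = 2 → [1, 8, 7, 2, 4, 0, 4, 7]
j=4: lst[4] = 2-4 = -2 → [1, 8, 7, 2, -2, 0, 4, 7]
j=5: lst[5] = (-2)-0 = -2 → [1, 8, 7, 2, -2, -2, 4, 7]
j=6: lst[6] = (-2)-4 = -6 → [1, 8, 7, 2, -2, -2, -6, 7]
j=7: lst[7] = (-6)-7 = -13 → [1, 8, 7, 2, -2, -2, -6, -13]
sum = -5

-5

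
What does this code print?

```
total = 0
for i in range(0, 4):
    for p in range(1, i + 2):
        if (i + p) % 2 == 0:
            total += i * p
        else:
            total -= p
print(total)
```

i=0,p=1: odd sum, total = 0-1 = -1
i=1,p=1: even sum, total = (-1)+1 = 0
i=1,p=2: odd sum, total = 0-2 = -2
i=2,p=1: odd sum, total = (-2)-1 = -3
i=2,p=2: even sum, total = (-3)+4 = 1
i=2,p=3: odd sum, total = 1-3 = -2
i=3,p=1: even sum, total = (-2)+3 = 1
i=3,p=2: odd sum, total = 1-2 = -1
i=3,p=3: even sum, total = (-1)+9 = 8
i=3,p=4: odd sum, total = 8-4 = 4

4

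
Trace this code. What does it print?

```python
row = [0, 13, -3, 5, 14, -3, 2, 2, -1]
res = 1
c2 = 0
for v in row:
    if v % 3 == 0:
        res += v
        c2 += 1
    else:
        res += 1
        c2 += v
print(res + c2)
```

39

v=0: %3==0, res = 1+0 = 1; c2=1
v=13: not %3==0, res = 1+1 = 2; c2=14
v=-3: %3==0, res = 2+(-3) = -1; c2=15
v=5: not %3==0, res = (-1)+1 = 0; c2=20
v=14: not %3==0, res = 0+1 = 1; c2=34
v=-3: %3==0, res = 1+(-3) = -2; c2=35
v=2: not %3==0, res = (-2)+1 = -1; c2=37
v=2: not %3==0, res = (-1)+1 = 0; c2=39
v=-1: not %3==0, res = 0+1 = 1; c2=38
res+c2 = 1+38 = 39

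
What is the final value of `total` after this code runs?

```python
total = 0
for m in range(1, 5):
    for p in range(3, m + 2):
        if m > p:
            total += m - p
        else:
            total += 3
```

16

m=2,p=3: not 2>3, total = 0+3 = 3
m=3,p=3: not 3>3, total = 3+3 = 6
m=3,p=4: not 3>4, total = 6+3 = 9
m=4,p=3: 4>3, total = 9+1 = 10
m=4,p=4: not 4>4, total = 10+3 = 13
m=4,p=5: not 4>5, total = 13+3 = 16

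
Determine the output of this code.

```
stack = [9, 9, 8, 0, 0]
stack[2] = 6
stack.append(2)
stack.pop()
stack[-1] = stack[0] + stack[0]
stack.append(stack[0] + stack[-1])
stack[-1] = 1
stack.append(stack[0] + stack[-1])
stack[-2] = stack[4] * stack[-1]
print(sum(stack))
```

232

stack[2] = 6 → [9, 9, 6, 0, 0]
append 2 → [9, 9, 6, 0, 0, 2]
pop() removes 2 → [9, 9, 6, 0, 0]
stack[-1] = stack[0]+stack[0] = 9+9 = 18 → [9, 9, 6, 0, 18]
append stack[0]+stack[-1] = 9+18 = 27 → [9, 9, 6, 0, 18, 27]
stack[-1] = 1 → [9, 9, 6, 0, 18, 1]
append stack[0]+stack[-1] = 9+1 = 10 → [9, 9, 6, 0, 18, 1, 10]
stack[-2] = stack[4]*stack[-1] = 18*10 = 180 → [9, 9, 6, 0, 18, 180, 10]
sum = 232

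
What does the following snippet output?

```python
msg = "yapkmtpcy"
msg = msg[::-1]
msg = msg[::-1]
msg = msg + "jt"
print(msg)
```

yapkmtpcyjt

reverse → 'ycptmkpay'
reverse → 'yapkmtpcy'
+ 'jt' → 'yapkmtpcyjt'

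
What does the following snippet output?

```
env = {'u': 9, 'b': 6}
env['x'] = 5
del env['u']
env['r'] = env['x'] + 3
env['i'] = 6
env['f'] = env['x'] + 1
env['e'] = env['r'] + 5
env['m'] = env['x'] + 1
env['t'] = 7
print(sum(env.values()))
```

57

env['x'] = 5 → {'u': 9, 'b': 6, 'x': 5}
del 'u' → {'b': 6, 'x': 5}
env['r'] = env['x']+3 = 8 → {'b': 6, 'x': 5, 'r': 8}
env['i'] = 6 → {'b': 6, 'x': 5, 'r': 8, 'i': 6}
env['f'] = env['x']+1 = 6 → {'b': 6, 'x': 5, 'r': 8, 'i': 6, 'f': 6}
env['e'] = env['r']+5 = 13 → {'b': 6, 'x': 5, 'r': 8, 'i': 6, 'f': 6, 'e': 13}
env['m'] = env['x']+1 = 6 → {'b': 6, 'x': 5, 'r': 8, 'i': 6, 'f': 6, 'e': 13, 'm': 6}
env['t'] = 7 → {'b': 6, 'x': 5, 'r': 8, 'i': 6, 'f': 6, 'e': 13, 'm': 6, 't': 7}
sum of values = 57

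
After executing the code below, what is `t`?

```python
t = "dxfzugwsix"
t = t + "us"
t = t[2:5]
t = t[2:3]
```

+ 'us' → 'dxfzugwsixus'
slice [2:5] → 'fzu'
slice [2:3] → 'u'

'u'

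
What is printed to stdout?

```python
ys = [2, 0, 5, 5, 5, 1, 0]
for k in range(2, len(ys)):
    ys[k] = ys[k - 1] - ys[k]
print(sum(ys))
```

-60

k=2: ys[2] = 0-5 = -5 → [2, 0, -5, 5, 5, 1, 0]
k=3: ys[3] = (-5)-5 = -10 → [2, 0, -5, -10, 5, 1, 0]
k=4: ys[4] = (-10)-5 = -15 → [2, 0, -5, -10, -15, 1, 0]
k=5: ys[5] = (-15)-1 = -16 → [2, 0, -5, -10, -15, -16, 0]
k=6: ys[6] = (-16)-0 = -16 → [2, 0, -5, -10, -15, -16, -16]
sum = -60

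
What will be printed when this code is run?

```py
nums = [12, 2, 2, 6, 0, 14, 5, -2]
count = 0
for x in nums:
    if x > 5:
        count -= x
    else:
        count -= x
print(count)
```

-39

x=12: >5, count = 0-12 = -12
x=2: not >5, count = (-12)-2 = -14
x=2: not >5, count = (-14)-2 = -16
x=6: >5, count = (-16)-6 = -22
x=0: not >5, count = (-22)-0 = -22
x=14: >5, count = (-22)-14 = -36
x=5: not >5, count = (-36)-5 = -41
x=-2: not >5, count = (-41)-(-2) = -39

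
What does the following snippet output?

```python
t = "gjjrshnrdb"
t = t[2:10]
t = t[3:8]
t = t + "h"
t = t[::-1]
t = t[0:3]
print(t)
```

hbd

slice [2:10] → 'jrshnrdb'
slice [3:8] → 'hnrdb'
+ 'h' → 'hnrdbh'
reverse → 'hbdrnh'
slice [0:3] → 'hbd'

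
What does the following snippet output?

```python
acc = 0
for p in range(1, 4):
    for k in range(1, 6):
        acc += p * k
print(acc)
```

90

p=1,k=1: acc = 0+1 = 1
p=1,k=2: acc = 1+2 = 3
p=1,k=3: acc = 3+3 = 6
p=1,k=4: acc = 6+4 = 10
p=1,k=5: acc = 10+5 = 15
p=2,k=1: acc = 15+2 = 17
p=2,k=2: acc = 17+4 = 21
p=2,k=3: acc = 21+6 = 27
p=2,k=4: acc = 27+8 = 35
p=2,k=5: acc = 35+10 = 45
p=3,k=1: acc = 45+3 = 48
p=3,k=2: acc = 48+6 = 54
p=3,k=3: acc = 54+9 = 63
p=3,k=4: acc = 63+12 = 75
p=3,k=5: acc = 75+15 = 90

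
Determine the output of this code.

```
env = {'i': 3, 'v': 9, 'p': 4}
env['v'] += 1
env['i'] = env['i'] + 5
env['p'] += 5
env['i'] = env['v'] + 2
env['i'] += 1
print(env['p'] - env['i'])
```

env['v'] = 9+1 = 10 → {'i': 3, 'v': 10, 'p': 4}
env['i'] = env['i']+5 = 8 → {'i': 8, 'v': 10, 'p': 4}
env['p'] = 4+5 = 9 → {'i': 8, 'v': 10, 'p': 9}
env['i'] = env['v']+2 = 12 → {'i': 12, 'v': 10, 'p': 9}
env['i'] = 12+1 = 13 → {'i': 13, 'v': 10, 'p': 9}
env['p']-env['i'] = 9-13 = -4

-4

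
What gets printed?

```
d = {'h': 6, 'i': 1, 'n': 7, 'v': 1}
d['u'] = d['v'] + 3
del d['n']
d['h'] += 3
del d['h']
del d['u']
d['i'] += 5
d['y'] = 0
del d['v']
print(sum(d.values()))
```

6

d['u'] = d['v']+3 = 4 → {'h': 6, 'i': 1, 'n': 7, 'v': 1, 'u': 4}
del 'n' → {'h': 6, 'i': 1, 'v': 1, 'u': 4}
d['h'] = 6+3 = 9 → {'h': 9, 'i': 1, 'v': 1, 'u': 4}
del 'h' → {'i': 1, 'v': 1, 'u': 4}
del 'u' → {'i': 1, 'v': 1}
d['i'] = 1+5 = 6 → {'i': 6, 'v': 1}
d['y'] = 0 → {'i': 6, 'v': 1, 'y': 0}
del 'v' → {'i': 6, 'y': 0}
sum of values = 6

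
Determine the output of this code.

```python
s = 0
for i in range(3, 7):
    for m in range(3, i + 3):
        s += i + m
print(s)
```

i=3,m=3: s = 0+6 = 6
i=3,m=4: s = 6+7 = 13
i=3,m=5: s = 13+8 = 21
i=4,m=3: s = 21+7 = 28
i=4,m=4: s = 28+8 = 36
i=4,m=5: s = 36+9 = 45
i=4,m=6: s = 45+10 = 55
i=5,m=3: s = 55+8 = 63
i=5,m=4: s = 63+9 = 72
i=5,m=5: s = 72+10 = 82
i=5,m=6: s = 82+11 = 93
i=5,m=7: s = 93+12 = 105
i=6,m=3: s = 105+9 = 114
i=6,m=4: s = 114+10 = 124
i=6,m=5: s = 124+11 = 135
i=6,m=6: s = 135+12 = 147
i=6,m=7: s = 147+13 = 160
i=6,m=8: s = 160+14 = 174

174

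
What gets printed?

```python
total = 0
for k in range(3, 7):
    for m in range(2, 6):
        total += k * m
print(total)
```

252

k=3,m=2: total = 0+6 = 6
k=3,m=3: total = 6+9 = 15
k=3,m=4: total = 15+12 = 27
k=3,m=5: total = 27+15 = 42
k=4,m=2: total = 42+8 = 50
k=4,m=3: total = 50+12 = 62
k=4,m=4: total = 62+16 = 78
k=4,m=5: total = 78+20 = 98
k=5,m=2: total = 98+10 = 108
k=5,m=3: total = 108+15 = 123
k=5,m=4: total = 123+20 = 143
k=5,m=5: total = 143+25 = 168
k=6,m=2: total = 168+12 = 180
k=6,m=3: total = 180+18 = 198
k=6,m=4: total = 198+24 = 222
k=6,m=5: total = 222+30 = 252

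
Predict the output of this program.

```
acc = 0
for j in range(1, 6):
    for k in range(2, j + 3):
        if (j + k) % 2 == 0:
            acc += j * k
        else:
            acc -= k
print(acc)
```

j=1,k=2: odd sum, acc = 0-2 = -2
j=1,k=3: even sum, acc = (-2)+3 = 1
j=2,k=2: even sum, acc = 1+4 = 5
j=2,k=3: odd sum, acc = 5-3 = 2
j=2,k=4: even sum, acc = 2+8 = 10
j=3,k=2: odd sum, acc = 10-2 = 8
j=3,k=3: even sum, acc = 8+9 = 17
j=3,k=4: odd sum, acc = 17-4 = 13
j=3,k=5: even sum, acc = 13+15 = 28
j=4,k=2: even sum, acc = 28+8 = 36
j=4,k=3: odd sum, acc = 36-3 = 33
j=4,k=4: even sum, acc = 33+16 = 49
j=4,k=5: odd sum, acc = 49-5 = 44
j=4,k=6: even sum, acc = 44+24 = 68
j=5,k=2: odd sum, acc = 68-2 = 66
j=5,k=3: even sum, acc = 66+15 = 81
j=5,k=4: odd sum, acc = 81-4 = 77
j=5,k=5: even sum, acc = 77+25 = 102
j=5,k=6: odd sum, acc = 102-6 = 96
j=5,k=7: even sum, acc = 96+35 = 131

131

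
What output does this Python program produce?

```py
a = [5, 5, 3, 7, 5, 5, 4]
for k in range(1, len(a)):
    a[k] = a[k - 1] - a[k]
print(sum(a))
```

-67

k=1: a[1] = 5-5 = 0 → [5, 0, 3, 7, 5, 5, 4]
k=2: a[2] = 0-3 = -3 → [5, 0, -3, 7, 5, 5, 4]
k=3: a[3] = (-3)-7 = -10 → [5, 0, -3, -10, 5, 5, 4]
k=4: a[4] = (-10)-5 = -15 → [5, 0, -3, -10, -15, 5, 4]
k=5: a[5] = (-15)-5 = -20 → [5, 0, -3, -10, -15, -20, 4]
k=6: a[6] = (-20)-4 = -24 → [5, 0, -3, -10, -15, -20, -24]
sum = -67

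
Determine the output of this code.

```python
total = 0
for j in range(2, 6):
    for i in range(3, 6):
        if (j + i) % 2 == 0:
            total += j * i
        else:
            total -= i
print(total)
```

64

j=2,i=3: odd sum, total = 0-3 = -3
j=2,i=4: even sum, total = (-3)+8 = 5
j=2,i=5: odd sum, total = 5-5 = 0
j=3,i=3: even sum, total = 0+9 = 9
j=3,i=4: odd sum, total = 9-4 = 5
j=3,i=5: even sum, total = 5+15 = 20
j=4,i=3: odd sum, total = 20-3 = 17
j=4,i=4: even sum, total = 17+16 = 33
j=4,i=5: odd sum, total = 33-5 = 28
j=5,i=3: even sum, total = 28+15 = 43
j=5,i=4: odd sum, total = 43-4 = 39
j=5,i=5: even sum, total = 39+25 = 64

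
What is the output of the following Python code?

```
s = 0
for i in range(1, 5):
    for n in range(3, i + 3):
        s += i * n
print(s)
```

125

i=1,n=3: s = 0+3 = 3
i=2,n=3: s = 3+6 = 9
i=2,n=4: s = 9+8 = 17
i=3,n=3: s = 17+9 = 26
i=3,n=4: s = 26+12 = 38
i=3,n=5: s = 38+15 = 53
i=4,n=3: s = 53+12 = 65
i=4,n=4: s = 65+16 = 81
i=4,n=5: s = 81+20 = 101
i=4,n=6: s = 101+24 = 125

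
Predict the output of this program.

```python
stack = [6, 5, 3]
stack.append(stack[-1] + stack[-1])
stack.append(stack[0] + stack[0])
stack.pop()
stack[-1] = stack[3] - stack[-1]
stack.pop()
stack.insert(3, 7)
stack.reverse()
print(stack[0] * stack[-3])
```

21

append stack[-1]+stack[-1] = 3+3 = 6 → [6, 5, 3, 6]
append stack[0]+stack[0] = 6+6 = 12 → [6, 5, 3, 6, 12]
pop() removes 12 → [6, 5, 3, 6]
stack[-1] = stack[3]-stack[-1] = 6-6 = 0 → [6, 5, 3, 0]
pop() removes 0 → [6, 5, 3]
insert 7 at 3 → [6, 5, 3, 7]
reverse → [7, 3, 5, 6]
stack[0]*stack[-3] = 7*3 = 21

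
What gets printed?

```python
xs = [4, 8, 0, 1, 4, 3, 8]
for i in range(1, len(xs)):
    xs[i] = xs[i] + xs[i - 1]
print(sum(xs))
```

i=1: xs[1] = 8+4 = 12 → [4, 12, 0, 1, 4, 3, 8]
i=2: xs[2] = 0+12 = 12 → [4, 12, 12, 1, 4, 3, 8]
i=3: xs[3] = 1+12 = 13 → [4, 12, 12, 13, 4, 3, 8]
i=4: xs[4] = 4+13 = 17 → [4, 12, 12, 13, 17, 3, 8]
i=5: xs[5] = 3+17 = 20 → [4, 12, 12, 13, 17, 20, 8]
i=6: xs[6] = 8+20 = 28 → [4, 12, 12, 13, 17, 20, 28]
sum = 106

106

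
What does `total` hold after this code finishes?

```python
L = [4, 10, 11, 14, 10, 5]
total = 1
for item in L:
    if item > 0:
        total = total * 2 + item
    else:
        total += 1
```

item=4: >0, total = 1*2+4 = 6
item=10: >0, total = 6*2+10 = 22
item=11: >0, total = 22*2+11 = 55
item=14: >0, total = 55*2+14 = 124
item=10: >0, total = 124*2+10 = 258
item=5: >0, total = 258*2+5 = 521

521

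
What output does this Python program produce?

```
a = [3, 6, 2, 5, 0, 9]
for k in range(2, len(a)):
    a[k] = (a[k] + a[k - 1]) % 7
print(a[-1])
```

k=2: a[2] = (2+6)%7 = 1 → [3, 6, 1, 5, 0, 9]
k=3: a[3] = (5+1)%7 = 6 → [3, 6, 1, 6, 0, 9]
k=4: a[4] = (0+6)%7 = 6 → [3, 6, 1, 6, 6, 9]
k=5: a[5] = (9+6)%7 = 1 → [3, 6, 1, 6, 6, 1]

1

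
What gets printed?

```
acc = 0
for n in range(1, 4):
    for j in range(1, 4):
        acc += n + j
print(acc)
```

n=1,j=1: acc = 0+2 = 2
n=1,j=2: acc = 2+3 = 5
n=1,j=3: acc = 5+4 = 9
n=2,j=1: acc = 9+3 = 12
n=2,j=2: acc = 12+4 = 16
n=2,j=3: acc = 16+5 = 21
n=3,j=1: acc = 21+4 = 25
n=3,j=2: acc = 25+5 = 30
n=3,j=3: acc = 30+6 = 36

36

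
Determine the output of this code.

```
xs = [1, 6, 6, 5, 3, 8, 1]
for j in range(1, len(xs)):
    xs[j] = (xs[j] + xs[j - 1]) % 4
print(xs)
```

j=1: xs[1] = (6+1)%4 = 3 → [1, 3, 6, 5, 3, 8, 1]
j=2: xs[2] = (6+3)%4 = 1 → [1, 3, 1, 5, 3, 8, 1]
j=3: xs[3] = (5+1)%4 = 2 → [1, 3, 1, 2, 3, 8, 1]
j=4: xs[4] = (3+2)%4 = 1 → [1, 3, 1, 2, 1, 8, 1]
j=5: xs[5] = (8+1)%4 = 1 → [1, 3, 1, 2, 1, 1, 1]
j=6: xs[6] = (1+1)%4 = 2 → [1, 3, 1, 2, 1, 1, 2]

[1, 3, 1, 2, 1, 1, 2]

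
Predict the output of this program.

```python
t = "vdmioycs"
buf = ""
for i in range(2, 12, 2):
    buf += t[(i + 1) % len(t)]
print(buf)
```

iysdi

i=2: add t[3]='i' → 'i'
i=4: add t[5]='y' → 'iy'
i=6: add t[7]='s' → 'iys'
i=8: add t[1]='d' → 'iysd'
i=10: add t[3]='i' → 'iysdi'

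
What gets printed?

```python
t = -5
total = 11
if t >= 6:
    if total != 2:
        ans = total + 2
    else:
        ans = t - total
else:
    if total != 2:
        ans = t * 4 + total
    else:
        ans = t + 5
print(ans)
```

t=-5, total=11
t >= 6 is False; total != 2 is True
→ ans = t * 4 + total = -9

-9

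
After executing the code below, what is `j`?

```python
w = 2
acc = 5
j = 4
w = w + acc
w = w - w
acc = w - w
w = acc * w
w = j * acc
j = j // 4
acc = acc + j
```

w = 2+5 = 7
w = 7-7 = 0
acc = 0-0 = 0
w = 0*0 = 0
w = 4*0 = 0
j = 4//4 = 1
acc = 0+1 = 1

1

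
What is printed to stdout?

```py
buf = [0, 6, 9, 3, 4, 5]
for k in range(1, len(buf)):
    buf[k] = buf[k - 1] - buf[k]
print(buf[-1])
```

k=1: buf[1] = 0-6 = -6 → [0, -6, 9, 3, 4, 5]
k=2: buf[2] = (-6)-9 = -15 → [0, -6, -15, 3, 4, 5]
k=3: buf[3] = (-15)-3 = -18 → [0, -6, -15, -18, 4, 5]
k=4: buf[4] = (-18)-4 = -22 → [0, -6, -15, -18, -22, 5]
k=5: buf[5] = (-22)-5 = -27 → [0, -6, -15, -18, -22, -27]

-27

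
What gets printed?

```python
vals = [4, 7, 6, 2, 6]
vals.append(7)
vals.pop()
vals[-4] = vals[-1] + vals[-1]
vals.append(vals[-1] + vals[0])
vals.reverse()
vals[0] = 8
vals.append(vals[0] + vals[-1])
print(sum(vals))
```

append 7 → [4, 7, 6, 2, 6, 7]
pop() removes 7 → [4, 7, 6, 2, 6]
vals[-4] = vals[-1]+vals[-1] = 6+6 = 12 → [4, 12, 6, 2, 6]
append vals[-1]+vals[0] = 6+4 = 10 → [4, 12, 6, 2, 6, 10]
reverse → [10, 6, 2, 6, 12, 4]
vals[0] = 8 → [8, 6, 2, 6, 12, 4]
append vals[0]+vals[-1] = 8+4 = 12 → [8, 6, 2, 6, 12, 4, 12]
sum = 50

50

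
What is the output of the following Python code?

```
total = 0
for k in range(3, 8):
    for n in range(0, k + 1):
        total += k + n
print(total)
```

k=3,n=0: total = 0+3 = 3
k=3,n=1: total = 3+4 = 7
k=3,n=2: total = 7+5 = 12
k=3,n=3: total = 12+6 = 18
k=4,n=0: total = 18+4 = 22
k=4,n=1: total = 22+5 = 27
k=4,n=2: total = 27+6 = 33
k=4,n=3: total = 33+7 = 40
k=4,n=4: total = 40+8 = 48
k=5,n=0: total = 48+5 = 53
k=5,n=1: total = 53+6 = 59
k=5,n=2: total = 59+7 = 66
k=5,n=3: total = 66+8 = 74
k=5,n=4: total = 74+9 = 83
k=5,n=5: total = 83+10 = 93
k=6,n=0: total = 93+6 = 99
k=6,n=1: total = 99+7 = 106
k=6,n=2: total = 106+8 = 114
k=6,n=3: total = 114+9 = 123
k=6,n=4: total = 123+10 = 133
k=6,n=5: total = 133+11 = 144
k=6,n=6: total = 144+12 = 156
k=7,n=0: total = 156+7 = 163
k=7,n=1: total = 163+8 = 171
k=7,n=2: total = 171+9 = 180
k=7,n=3: total = 180+10 = 190
k=7,n=4: total = 190+11 = 201
k=7,n=5: total = 201+12 = 213
k=7,n=6: total = 213+13 = 226
k=7,n=7: total = 226+14 = 240

240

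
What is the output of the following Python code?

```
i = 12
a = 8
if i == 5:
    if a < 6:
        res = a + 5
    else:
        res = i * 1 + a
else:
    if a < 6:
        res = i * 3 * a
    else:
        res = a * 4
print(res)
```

32

i=12, a=8
i == 5 is False; a < 6 is False
→ res = a * 4 = 32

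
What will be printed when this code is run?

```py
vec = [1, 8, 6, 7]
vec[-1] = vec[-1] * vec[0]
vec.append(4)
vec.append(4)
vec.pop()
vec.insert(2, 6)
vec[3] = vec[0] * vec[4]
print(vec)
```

[1, 8, 6, 7, 7, 4]

vec[-1] = vec[-1]*vec[0] = 7*1 = 7 → [1, 8, 6, 7]
append 4 → [1, 8, 6, 7, 4]
append 4 → [1, 8, 6, 7, 4, 4]
pop() removes 4 → [1, 8, 6, 7, 4]
insert 6 at 2 → [1, 8, 6, 6, 7, 4]
vec[3] = vec[0]*vec[4] = 1*7 = 7 → [1, 8, 6, 7, 7, 4]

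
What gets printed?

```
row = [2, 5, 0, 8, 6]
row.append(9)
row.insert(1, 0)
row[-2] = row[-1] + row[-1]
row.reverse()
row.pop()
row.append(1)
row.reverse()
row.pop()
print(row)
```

append 9 → [2, 5, 0, 8, 6, 9]
insert 0 at 1 → [2, 0, 5, 0, 8, 6, 9]
row[-2] = row[-1]+row[-1] = 9+9 = 18 → [2, 0, 5, 0, 8, 18, 9]
reverse → [9, 18, 8, 0, 5, 0, 2]
pop() removes 2 → [9, 18, 8, 0, 5, 0]
append 1 → [9, 18, 8, 0, 5, 0, 1]
reverse → [1, 0, 5, 0, 8, 18, 9]
pop() removes 9 → [1, 0, 5, 0, 8, 18]

[1, 0, 5, 0, 8, 18]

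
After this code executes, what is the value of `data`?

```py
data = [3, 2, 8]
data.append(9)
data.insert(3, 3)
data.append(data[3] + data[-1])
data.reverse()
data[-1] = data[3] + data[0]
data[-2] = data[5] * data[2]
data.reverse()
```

append 9 → [3, 2, 8, 9]
insert 3 at 3 → [3, 2, 8, 3, 9]
append data[3]+data[-1] = 3+9 = 12 → [3, 2, 8, 3, 9, 12]
reverse → [12, 9, 3, 8, 2, 3]
data[-1] = data[3]+data[0] = 8+12 = 20 → [12, 9, 3, 8, 2, 20]
data[-2] = data[5]*data[2] = 20*3 = 60 → [12, 9, 3, 8, 60, 20]
reverse → [20, 60, 8, 3, 9, 12]

[20, 60, 8, 3, 9, 12]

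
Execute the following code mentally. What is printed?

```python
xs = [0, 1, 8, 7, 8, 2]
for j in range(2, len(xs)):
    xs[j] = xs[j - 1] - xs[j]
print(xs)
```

j=2: xs[2] = 1-8 = -7 → [0, 1, -7, 7, 8, 2]
j=3: xs[3] = (-7)-7 = -14 → [0, 1, -7, -14, 8, 2]
j=4: xs[4] = (-14)-8 = -22 → [0, 1, -7, -14, -22, 2]
j=5: xs[5] = (-22)-2 = -24 → [0, 1, -7, -14, -22, -24]

[0, 1, -7, -14, -22, -24]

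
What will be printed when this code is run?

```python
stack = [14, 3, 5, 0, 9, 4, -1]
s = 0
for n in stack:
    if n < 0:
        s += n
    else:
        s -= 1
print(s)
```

-7

n=14: not <0, s = 0-1 = -1
n=3: not <0, s = (-1)-1 = -2
n=5: not <0, s = (-2)-1 = -3
n=0: not <0, s = (-3)-1 = -4
n=9: not <0, s = (-4)-1 = -5
n=4: not <0, s = (-5)-1 = -6
n=-1: <0, s = (-6)+(-1) = -7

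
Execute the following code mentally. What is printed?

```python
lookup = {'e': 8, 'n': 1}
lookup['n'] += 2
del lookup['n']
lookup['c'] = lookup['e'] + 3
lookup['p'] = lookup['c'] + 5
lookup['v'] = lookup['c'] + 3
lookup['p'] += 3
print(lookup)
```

{'e': 8, 'c': 11, 'p': 19, 'v': 14}

lookup['n'] = 1+2 = 3 → {'e': 8, 'n': 3}
del 'n' → {'e': 8}
lookup['c'] = lookup['e']+3 = 11 → {'e': 8, 'c': 11}
lookup['p'] = lookup['c']+5 = 16 → {'e': 8, 'c': 11, 'p': 16}
lookup['v'] = lookup['c']+3 = 14 → {'e': 8, 'c': 11, 'p': 16, 'v': 14}
lookup['p'] = 16+3 = 19 → {'e': 8, 'c': 11, 'p': 19, 'v': 14}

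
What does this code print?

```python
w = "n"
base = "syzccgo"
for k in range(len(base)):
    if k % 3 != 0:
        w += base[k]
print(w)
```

k=0: skip
k=1: add 'y' → 'ny'
k=2: add 'z' → 'nyz'
k=3: skip
k=4: add 'c' → 'nyzc'
k=5: add 'g' → 'nyzcg'
k=6: skip

nyzcg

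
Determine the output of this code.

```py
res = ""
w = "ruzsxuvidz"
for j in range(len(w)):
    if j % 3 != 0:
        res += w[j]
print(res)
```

j=0: skip
j=1: add 'u' → 'u'
j=2: add 'z' → 'uz'
j=3: skip
j=4: add 'x' → 'uzx'
j=5: add 'u' → 'uzxu'
j=6: skip
j=7: add 'i' → 'uzxui'
j=8: add 'd' → 'uzxuid'
j=9: skip

uzxuid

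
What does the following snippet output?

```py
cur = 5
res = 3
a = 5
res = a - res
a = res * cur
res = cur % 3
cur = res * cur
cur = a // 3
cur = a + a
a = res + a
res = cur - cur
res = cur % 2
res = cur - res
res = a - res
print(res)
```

-8

res = 5-3 = 2
a = 2*5 = 10
res = 5%3 = 2
cur = 2*5 = 10
cur = 10//3 = 3
cur = 10+10 = 20
a = 2+10 = 12
res = 20-20 = 0
res = 20%2 = 0
res = 20-0 = 20
res = 12-20 = -8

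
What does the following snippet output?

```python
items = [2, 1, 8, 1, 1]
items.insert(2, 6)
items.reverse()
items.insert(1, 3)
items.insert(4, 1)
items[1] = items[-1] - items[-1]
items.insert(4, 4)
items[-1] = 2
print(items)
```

insert 6 at 2 → [2, 1, 6, 8, 1, 1]
reverse → [1, 1, 8, 6, 1, 2]
insert 3 at 1 → [1, 3, 1, 8, 6, 1, 2]
insert 1 at 4 → [1, 3, 1, 8, 1, 6, 1, 2]
items[1] = items[-1]-items[-1] = 2-2 = 0 → [1, 0, 1, 8, 1, 6, 1, 2]
insert 4 at 4 → [1, 0, 1, 8, 4, 1, 6, 1, 2]
items[-1] = 2 → [1, 0, 1, 8, 4, 1, 6, 1, 2]

[1, 0, 1, 8, 4, 1, 6, 1, 2]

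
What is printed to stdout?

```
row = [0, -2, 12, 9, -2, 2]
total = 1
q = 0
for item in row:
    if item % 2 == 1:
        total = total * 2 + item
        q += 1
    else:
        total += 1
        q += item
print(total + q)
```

30

item=0: not odd, total = 1+1 = 2; q=0
item=-2: not odd, total = 2+1 = 3; q=-2
item=12: not odd, total = 3+1 = 4; q=10
item=9: odd, total = 4*2+9 = 17; q=11
item=-2: not odd, total = 17+1 = 18; q=9
item=2: not odd, total = 18+1 = 19; q=11
total+q = 19+11 = 30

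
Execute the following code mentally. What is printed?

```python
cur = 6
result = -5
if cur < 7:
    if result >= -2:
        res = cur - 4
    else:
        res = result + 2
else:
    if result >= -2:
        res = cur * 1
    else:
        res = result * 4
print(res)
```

-3

cur=6, result=-5
cur < 7 is True; result >= -2 is False
→ res = result + 2 = -3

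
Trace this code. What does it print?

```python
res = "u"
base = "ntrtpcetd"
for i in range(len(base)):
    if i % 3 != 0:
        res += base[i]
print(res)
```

i=0: skip
i=1: add 't' → 'ut'
i=2: add 'r' → 'utr'
i=3: skip
i=4: add 'p' → 'utrp'
i=5: add 'c' → 'utrpc'
i=6: skip
i=7: add 't' → 'utrpct'
i=8: add 'd' → 'utrpctd'

utrpctd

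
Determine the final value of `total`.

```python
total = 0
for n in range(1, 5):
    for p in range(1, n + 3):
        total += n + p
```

n=1,p=1: total = 0+2 = 2
n=1,p=2: total = 2+3 = 5
n=1,p=3: total = 5+4 = 9
n=2,p=1: total = 9+3 = 12
n=2,p=2: total = 12+4 = 16
n=2,p=3: total = 16+5 = 21
n=2,p=4: total = 21+6 = 27
n=3,p=1: total = 27+4 = 31
n=3,p=2: total = 31+5 = 36
n=3,p=3: total = 36+6 = 42
n=3,p=4: total = 42+7 = 49
n=3,p=5: total = 49+8 = 57
n=4,p=1: total = 57+5 = 62
n=4,p=2: total = 62+6 = 68
n=4,p=3: total = 68+7 = 75
n=4,p=4: total = 75+8 = 83
n=4,p=5: total = 83+9 = 92
n=4,p=6: total = 92+10 = 102

102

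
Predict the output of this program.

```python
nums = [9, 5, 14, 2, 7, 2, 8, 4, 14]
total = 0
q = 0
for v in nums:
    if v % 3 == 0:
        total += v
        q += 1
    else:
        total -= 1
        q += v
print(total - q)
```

v=9: %3==0, total = 0+9 = 9; q=1
v=5: not %3==0, total = 9-1 = 8; q=6
v=14: not %3==0, total = 8-1 = 7; q=20
v=2: not %3==0, total = 7-1 = 6; q=22
v=7: not %3==0, total = 6-1 = 5; q=29
v=2: not %3==0, total = 5-1 = 4; q=31
v=8: not %3==0, total = 4-1 = 3; q=39
v=4: not %3==0, total = 3-1 = 2; q=43
v=14: not %3==0, total = 2-1 = 1; q=57
total-q = 1-57 = -56

-56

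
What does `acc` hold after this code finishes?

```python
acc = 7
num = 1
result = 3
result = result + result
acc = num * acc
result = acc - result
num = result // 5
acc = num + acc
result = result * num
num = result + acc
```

result = 3+3 = 6
acc = 1*7 = 7
result = 7-6 = 1
num = 1//5 = 0
acc = 0+7 = 7
result = 1*0 = 0
num = 0+7 = 7

7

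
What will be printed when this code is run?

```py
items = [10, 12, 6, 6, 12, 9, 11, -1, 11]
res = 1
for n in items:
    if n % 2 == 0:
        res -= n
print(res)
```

n=10: even, res = 1-10 = -9
n=12: even, res = (-9)-12 = -21
n=6: even, res = (-21)-6 = -27
n=6: even, res = (-27)-6 = -33
n=12: even, res = (-33)-12 = -45
n=9: not even
n=11: not even
n=-1: not even
n=11: not even

-45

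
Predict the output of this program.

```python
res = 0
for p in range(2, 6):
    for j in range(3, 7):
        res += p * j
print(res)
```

252

p=2,j=3: res = 0+6 = 6
p=2,j=4: res = 6+8 = 14
p=2,j=5: res = 14+10 = 24
p=2,j=6: res = 24+12 = 36
p=3,j=3: res = 36+9 = 45
p=3,j=4: res = 45+12 = 57
p=3,j=5: res = 57+15 = 72
p=3,j=6: res = 72+18 = 90
p=4,j=3: res = 90+12 = 102
p=4,j=4: res = 102+16 = 118
p=4,j=5: res = 118+20 = 138
p=4,j=6: res = 138+24 = 162
p=5,j=3: res = 162+15 = 177
p=5,j=4: res = 177+20 = 197
p=5,j=5: res = 197+25 = 222
p=5,j=6: res = 222+30 = 252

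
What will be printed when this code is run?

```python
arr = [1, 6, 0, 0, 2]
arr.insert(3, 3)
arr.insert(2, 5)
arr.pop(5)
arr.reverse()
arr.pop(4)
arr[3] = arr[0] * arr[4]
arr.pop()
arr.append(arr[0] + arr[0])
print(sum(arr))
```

insert 3 at 3 → [1, 6, 0, 3, 0, 2]
insert 5 at 2 → [1, 6, 5, 0, 3, 0, 2]
pop(5) removes 0 → [1, 6, 5, 0, 3, 2]
reverse → [2, 3, 0, 5, 6, 1]
pop(4) removes 6 → [2, 3, 0, 5, 1]
arr[3] = arr[0]*arr[4] = 2*1 = 2 → [2, 3, 0, 2, 1]
pop() removes 1 → [2, 3, 0, 2]
append arr[0]+arr[0] = 2+2 = 4 → [2, 3, 0, 2, 4]
sum = 11

11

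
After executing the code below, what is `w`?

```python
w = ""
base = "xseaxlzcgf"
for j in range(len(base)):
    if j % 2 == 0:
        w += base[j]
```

'xexzg'

j=0: add 'x' → 'x'
j=1: skip
j=2: add 'e' → 'xe'
j=3: skip
j=4: add 'x' → 'xex'
j=5: skip
j=6: add 'z' → 'xexz'
j=7: skip
j=8: add 'g' → 'xexzg'
j=9: skip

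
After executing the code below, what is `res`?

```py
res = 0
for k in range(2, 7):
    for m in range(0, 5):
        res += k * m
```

k=2,m=0: res = 0+0 = 0
k=2,m=1: res = 0+2 = 2
k=2,m=2: res = 2+4 = 6
k=2,m=3: res = 6+6 = 12
k=2,m=4: res = 12+8 = 20
k=3,m=0: res = 20+0 = 20
k=3,m=1: res = 20+3 = 23
k=3,m=2: res = 23+6 = 29
k=3,m=3: res = 29+9 = 38
k=3,m=4: res = 38+12 = 50
k=4,m=0: res = 50+0 = 50
k=4,m=1: res = 50+4 = 54
k=4,m=2: res = 54+8 = 62
k=4,m=3: res = 62+12 = 74
k=4,m=4: res = 74+16 = 90
k=5,m=0: res = 90+0 = 90
k=5,m=1: res = 90+5 = 95
k=5,m=2: res = 95+10 = 105
k=5,m=3: res = 105+15 = 120
k=5,m=4: res = 120+20 = 140
k=6,m=0: res = 140+0 = 140
k=6,m=1: res = 140+6 = 146
k=6,m=2: res = 146+12 = 158
k=6,m=3: res = 158+18 = 176
k=6,m=4: res = 176+24 = 200

200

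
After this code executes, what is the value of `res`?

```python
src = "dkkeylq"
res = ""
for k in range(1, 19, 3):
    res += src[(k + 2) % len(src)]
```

'eqklky'

k=1: add src[3]='e' → 'e'
k=4: add src[6]='q' → 'eq'
k=7: add src[2]='k' → 'eqk'
k=10: add src[5]='l' → 'eqkl'
k=13: add src[1]='k' → 'eqklk'
k=16: add src[4]='y' → 'eqklky'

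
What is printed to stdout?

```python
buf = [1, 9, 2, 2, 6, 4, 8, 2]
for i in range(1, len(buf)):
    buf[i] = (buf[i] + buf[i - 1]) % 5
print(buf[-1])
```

4

i=1: buf[1] = (9+1)%5 = 0 → [1, 0, 2, 2, 6, 4, 8, 2]
i=2: buf[2] = (2+0)%5 = 2 → [1, 0, 2, 2, 6, 4, 8, 2]
i=3: buf[3] = (2+2)%5 = 4 → [1, 0, 2, 4, 6, 4, 8, 2]
i=4: buf[4] = (6+4)%5 = 0 → [1, 0, 2, 4, 0, 4, 8, 2]
i=5: buf[5] = (4+0)%5 = 4 → [1, 0, 2, 4, 0, 4, 8, 2]
i=6: buf[6] = (8+4)%5 = 2 → [1, 0, 2, 4, 0, 4, 2, 2]
i=7: buf[7] = (2+2)%5 = 4 → [1, 0, 2, 4, 0, 4, 2, 4]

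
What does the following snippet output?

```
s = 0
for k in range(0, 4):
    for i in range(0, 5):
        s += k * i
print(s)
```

k=0,i=0: s = 0+0 = 0
k=0,i=1: s = 0+0 = 0
k=0,i=2: s = 0+0 = 0
k=0,i=3: s = 0+0 = 0
k=0,i=4: s = 0+0 = 0
k=1,i=0: s = 0+0 = 0
k=1,i=1: s = 0+1 = 1
k=1,i=2: s = 1+2 = 3
k=1,i=3: s = 3+3 = 6
k=1,i=4: s = 6+4 = 10
k=2,i=0: s = 10+0 = 10
k=2,i=1: s = 10+2 = 12
k=2,i=2: s = 12+4 = 16
k=2,i=3: s = 16+6 = 22
k=2,i=4: s = 22+8 = 30
k=3,i=0: s = 30+0 = 30
k=3,i=1: s = 30+3 = 33
k=3,i=2: s = 33+6 = 39
k=3,i=3: s = 39+9 = 48
k=3,i=4: s = 48+12 = 60

60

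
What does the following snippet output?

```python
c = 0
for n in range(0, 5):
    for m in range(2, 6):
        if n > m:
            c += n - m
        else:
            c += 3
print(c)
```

n=0,m=2: not 0>2, c = 0+3 = 3
n=0,m=3: not 0>3, c = 3+3 = 6
n=0,m=4: not 0>4, c = 6+3 = 9
n=0,m=5: not 0>5, c = 9+3 = 12
n=1,m=2: not 1>2, c = 12+3 = 15
n=1,m=3: not 1>3, c = 15+3 = 18
n=1,m=4: not 1>4, c = 18+3 = 21
n=1,m=5: not 1>5, c = 21+3 = 24
n=2,m=2: not 2>2, c = 24+3 = 27
n=2,m=3: not 2>3, c = 27+3 = 30
n=2,m=4: not 2>4, c = 30+3 = 33
n=2,m=5: not 2>5, c = 33+3 = 36
n=3,m=2: 3>2, c = 36+1 = 37
n=3,m=3: not 3>3, c = 37+3 = 40
n=3,m=4: not 3>4, c = 40+3 = 43
n=3,m=5: not 3>5, c = 43+3 = 46
n=4,m=2: 4>2, c = 46+2 = 48
n=4,m=3: 4>3, c = 48+1 = 49
n=4,m=4: not 4>4, c = 49+3 = 52
n=4,m=5: not 4>5, c = 52+3 = 55

55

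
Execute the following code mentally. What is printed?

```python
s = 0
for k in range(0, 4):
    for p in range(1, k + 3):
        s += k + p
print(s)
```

60

k=0,p=1: s = 0+1 = 1
k=0,p=2: s = 1+2 = 3
k=1,p=1: s = 3+2 = 5
k=1,p=2: s = 5+3 = 8
k=1,p=3: s = 8+4 = 12
k=2,p=1: s = 12+3 = 15
k=2,p=2: s = 15+4 = 19
k=2,p=3: s = 19+5 = 24
k=2,p=4: s = 24+6 = 30
k=3,p=1: s = 30+4 = 34
k=3,p=2: s = 34+5 = 39
k=3,p=3: s = 39+6 = 45
k=3,p=4: s = 45+7 = 52
k=3,p=5: s = 52+8 = 60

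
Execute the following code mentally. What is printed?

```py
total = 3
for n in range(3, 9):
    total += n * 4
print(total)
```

n=3: total = 3+3*4 = 15
n=4: total = 15+4*4 = 31
n=5: total = 31+5*4 = 51
n=6: total = 51+6*4 = 75
n=7: total = 75+7*4 = 103
n=8: total = 103+8*4 = 135

135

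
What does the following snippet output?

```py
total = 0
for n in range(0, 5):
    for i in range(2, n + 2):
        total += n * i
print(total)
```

n=1,i=2: total = 0+2 = 2
n=2,i=2: total = 2+4 = 6
n=2,i=3: total = 6+6 = 12
n=3,i=2: total = 12+6 = 18
n=3,i=3: total = 18+9 = 27
n=3,i=4: total = 27+12 = 39
n=4,i=2: total = 39+8 = 47
n=4,i=3: total = 47+12 = 59
n=4,i=4: total = 59+16 = 75
n=4,i=5: total = 75+20 = 95

95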